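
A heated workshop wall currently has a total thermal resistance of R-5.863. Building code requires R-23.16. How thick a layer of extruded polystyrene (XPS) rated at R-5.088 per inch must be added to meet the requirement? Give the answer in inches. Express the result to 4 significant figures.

ΔR = 23.16 − 5.863 = 17.297 ft²·°F·h/BTU
L = ΔR / (R/in) = 17.297/5.088 = 3.3996 in

3.400 in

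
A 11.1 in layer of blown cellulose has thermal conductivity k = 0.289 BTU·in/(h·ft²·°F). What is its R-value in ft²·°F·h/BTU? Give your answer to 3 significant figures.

38.4 ft²·°F·h/BTU

R = L/k = 11.1/0.289 = 38.41 ft²·°F·h/BTU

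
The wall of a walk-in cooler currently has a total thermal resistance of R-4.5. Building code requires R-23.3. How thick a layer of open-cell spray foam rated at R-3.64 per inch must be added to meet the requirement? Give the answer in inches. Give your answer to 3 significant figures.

5.16 in

ΔR = 23.3 − 4.5 = 18.8 ft²·°F·h/BTU
L = ΔR / (R/in) = 18.8/3.64 = 5.165 in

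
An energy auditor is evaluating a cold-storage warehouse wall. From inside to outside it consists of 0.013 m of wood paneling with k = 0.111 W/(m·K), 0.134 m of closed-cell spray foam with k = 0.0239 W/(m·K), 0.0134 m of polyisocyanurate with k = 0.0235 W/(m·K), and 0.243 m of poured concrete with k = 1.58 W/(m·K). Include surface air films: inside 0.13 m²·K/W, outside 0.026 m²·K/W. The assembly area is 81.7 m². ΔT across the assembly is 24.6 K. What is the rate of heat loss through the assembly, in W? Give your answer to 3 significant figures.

304 W

0.013/0.111 = 0.1171
0.134/0.0239 = 5.607
0.0134/0.0235 = 0.5702
0.243/1.58 = 0.1538
R_total = 0.13 + 0.1171 + 5.607 + 0.5702 + 0.1538 + 0.026 = 6.604 m²·K/W
Q = A·ΔT/R = 81.7 × 24.6 / 6.604 = 304.3 W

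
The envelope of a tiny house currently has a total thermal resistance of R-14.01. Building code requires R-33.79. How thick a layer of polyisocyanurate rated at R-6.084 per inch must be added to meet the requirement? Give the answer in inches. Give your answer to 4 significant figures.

ΔR = 33.79 − 14.01 = 19.78 ft²·°F·h/BTU
L = ΔR / (R/in) = 19.78/6.084 = 3.2512 in

3.251 in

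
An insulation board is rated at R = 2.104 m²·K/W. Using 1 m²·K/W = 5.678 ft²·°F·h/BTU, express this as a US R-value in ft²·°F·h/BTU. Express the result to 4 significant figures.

R_US = 2.104 × 5.678 = 11.947

11.95 ft²·°F·h/BTU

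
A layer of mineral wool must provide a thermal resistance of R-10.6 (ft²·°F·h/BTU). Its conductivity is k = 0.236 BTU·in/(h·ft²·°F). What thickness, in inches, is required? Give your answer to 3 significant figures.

2.50 in

L = R × k = 10.6 × 0.236 = 2.502 in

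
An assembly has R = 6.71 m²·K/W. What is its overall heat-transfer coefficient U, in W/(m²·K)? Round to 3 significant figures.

U = 1/R = 1/6.71 = 0.149

0.149 W/(m²·K)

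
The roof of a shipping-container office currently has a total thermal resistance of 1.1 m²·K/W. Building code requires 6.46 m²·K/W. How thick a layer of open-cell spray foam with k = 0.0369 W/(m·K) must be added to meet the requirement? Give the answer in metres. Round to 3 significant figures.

ΔR = 6.46 − 1.1 = 5.36 m²·K/W
L = ΔR × k = 5.36 × 0.0369 = 0.1978 m

0.198 m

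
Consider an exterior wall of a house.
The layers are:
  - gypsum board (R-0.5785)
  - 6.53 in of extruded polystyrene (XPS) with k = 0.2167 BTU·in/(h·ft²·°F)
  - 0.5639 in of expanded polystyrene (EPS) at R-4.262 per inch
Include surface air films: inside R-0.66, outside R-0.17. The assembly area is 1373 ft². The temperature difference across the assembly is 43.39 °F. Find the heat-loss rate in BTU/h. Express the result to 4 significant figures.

1755 BTU/h

6.53/0.2167 = 30.134
0.5639 × 4.262 = 2.4033
R_total = 0.66 + 0.5785 + 30.134 + 2.4033 + 0.17 = 33.946 ft²·°F·h/BTU
Q = A·ΔT/R = 1373 × 43.39 / 33.946 = 1755 BTU/h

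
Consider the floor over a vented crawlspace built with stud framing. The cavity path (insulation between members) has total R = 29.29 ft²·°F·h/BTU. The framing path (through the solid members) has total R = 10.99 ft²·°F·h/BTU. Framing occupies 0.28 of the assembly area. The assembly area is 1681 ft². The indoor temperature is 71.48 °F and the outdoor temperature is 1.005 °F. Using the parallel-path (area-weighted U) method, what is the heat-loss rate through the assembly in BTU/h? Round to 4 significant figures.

U_eff = 0.72/29.29 + 0.28/10.99 = 0.024582 + 0.025478 = 0.050059
R_eff = 1/U_eff = 19.976 ft²·°F·h/BTU
Q = 1681 × (71.48 − 1.005) / 19.976 = 5930.5 BTU/h

5930 BTU/h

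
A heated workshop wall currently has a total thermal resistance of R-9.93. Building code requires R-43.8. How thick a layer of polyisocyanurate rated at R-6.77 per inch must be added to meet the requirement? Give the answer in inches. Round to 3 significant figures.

ΔR = 43.8 − 9.93 = 33.87 ft²·°F·h/BTU
L = ΔR / (R/in) = 33.87/6.77 = 5.003 in

5.00 in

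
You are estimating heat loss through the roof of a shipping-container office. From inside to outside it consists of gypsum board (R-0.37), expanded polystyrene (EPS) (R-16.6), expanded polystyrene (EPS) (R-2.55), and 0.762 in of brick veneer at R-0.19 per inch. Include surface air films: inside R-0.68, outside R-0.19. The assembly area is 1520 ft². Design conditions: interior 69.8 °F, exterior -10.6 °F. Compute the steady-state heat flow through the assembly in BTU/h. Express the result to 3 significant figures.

0.762 × 0.19 = 0.1448
R_total = 0.68 + 0.37 + 16.6 + 2.55 + 0.1448 + 0.19 = 20.53 ft²·°F·h/BTU
Q = A·ΔT/R = 1520 × (69.8 − (-10.6)) / 20.53 = 5951 BTU/h

5950 BTU/h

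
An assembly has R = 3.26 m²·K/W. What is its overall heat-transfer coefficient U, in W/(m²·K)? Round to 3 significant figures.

U = 1/R = 1/3.26 = 0.3067

0.307 W/(m²·K)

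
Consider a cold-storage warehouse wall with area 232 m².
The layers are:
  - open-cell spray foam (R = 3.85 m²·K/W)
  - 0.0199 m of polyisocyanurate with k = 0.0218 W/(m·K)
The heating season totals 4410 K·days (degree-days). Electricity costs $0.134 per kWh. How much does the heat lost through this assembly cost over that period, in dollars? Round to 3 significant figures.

0.0199/0.0218 = 0.9128
R_total = 3.85 + 0.9128 = 4.763 m²·K/W
E = A × HDD × 24 / R / 1000 = 232 × 4410 × 24 / 4.763 / 1000 = 5156 kWh
Cost = 5156 × 0.134 = $690.8

691 dollars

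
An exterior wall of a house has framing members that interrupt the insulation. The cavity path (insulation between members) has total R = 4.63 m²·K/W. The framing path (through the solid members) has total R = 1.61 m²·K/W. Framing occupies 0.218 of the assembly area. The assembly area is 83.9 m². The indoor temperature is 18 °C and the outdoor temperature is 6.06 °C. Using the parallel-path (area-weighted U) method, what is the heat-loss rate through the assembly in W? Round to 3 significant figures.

305 W

U_eff = 0.782/4.63 + 0.218/1.61 = 0.1689 + 0.1354 = 0.3043
R_eff = 1/U_eff = 3.286 m²·K/W
Q = 83.9 × (18 − 6.06) / 3.286 = 304.8 W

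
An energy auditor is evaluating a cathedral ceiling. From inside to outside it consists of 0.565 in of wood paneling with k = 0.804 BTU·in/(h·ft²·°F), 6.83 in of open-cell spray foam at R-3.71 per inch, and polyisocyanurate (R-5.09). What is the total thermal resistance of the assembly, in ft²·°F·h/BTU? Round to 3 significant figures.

31.1 ft²·°F·h/BTU

0.565/0.804 = 0.7027
6.83 × 3.71 = 25.34
R_total = 0.7027 + 25.34 + 5.09 = 31.13 ft²·°F·h/BTU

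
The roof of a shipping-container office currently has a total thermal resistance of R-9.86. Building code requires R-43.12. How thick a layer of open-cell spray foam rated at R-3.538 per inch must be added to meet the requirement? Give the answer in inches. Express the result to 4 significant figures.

9.401 in

ΔR = 43.12 − 9.86 = 33.26 ft²·°F·h/BTU
L = ΔR / (R/in) = 33.26/3.538 = 9.4008 in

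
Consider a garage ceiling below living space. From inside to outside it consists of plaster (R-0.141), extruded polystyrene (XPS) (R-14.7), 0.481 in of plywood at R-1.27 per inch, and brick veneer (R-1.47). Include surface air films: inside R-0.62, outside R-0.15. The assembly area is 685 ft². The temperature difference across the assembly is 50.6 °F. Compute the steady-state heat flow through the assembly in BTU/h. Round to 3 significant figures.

0.481 × 1.27 = 0.6109
R_total = 0.62 + 0.141 + 14.7 + 0.6109 + 1.47 + 0.15 = 17.69 ft²·°F·h/BTU
Q = A·ΔT/R = 685 × 50.6 / 17.69 = 1959 BTU/h

1960 BTU/h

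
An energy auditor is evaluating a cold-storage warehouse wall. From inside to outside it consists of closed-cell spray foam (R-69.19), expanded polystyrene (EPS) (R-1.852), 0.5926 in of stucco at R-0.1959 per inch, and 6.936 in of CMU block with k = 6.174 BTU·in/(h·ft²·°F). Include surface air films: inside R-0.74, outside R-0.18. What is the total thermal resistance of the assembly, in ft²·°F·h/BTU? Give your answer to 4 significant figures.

0.5926 × 0.1959 = 0.11609
6.936/6.174 = 1.1234
R_total = 0.74 + 69.19 + 1.852 + 0.11609 + 1.1234 + 0.18 = 73.202 ft²·°F·h/BTU

73.20 ft²·°F·h/BTU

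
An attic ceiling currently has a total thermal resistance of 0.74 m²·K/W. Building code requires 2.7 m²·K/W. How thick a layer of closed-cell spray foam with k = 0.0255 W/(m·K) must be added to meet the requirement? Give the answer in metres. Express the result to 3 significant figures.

ΔR = 2.7 − 0.74 = 1.96 m²·K/W
L = ΔR × k = 1.96 × 0.0255 = 0.04998 m

0.0500 m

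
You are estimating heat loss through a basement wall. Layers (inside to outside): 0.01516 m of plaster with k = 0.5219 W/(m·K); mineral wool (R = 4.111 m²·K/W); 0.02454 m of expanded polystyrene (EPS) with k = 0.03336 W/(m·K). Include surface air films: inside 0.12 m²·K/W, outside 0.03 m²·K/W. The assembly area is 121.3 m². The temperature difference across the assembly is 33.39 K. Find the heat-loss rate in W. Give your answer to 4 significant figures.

805.9 W

0.01516/0.5219 = 0.029048
0.02454/0.03336 = 0.73561
R_total = 0.12 + 0.029048 + 4.111 + 0.73561 + 0.03 = 5.0257 m²·K/W
Q = A·ΔT/R = 121.3 × 33.39 / 5.0257 = 805.91 W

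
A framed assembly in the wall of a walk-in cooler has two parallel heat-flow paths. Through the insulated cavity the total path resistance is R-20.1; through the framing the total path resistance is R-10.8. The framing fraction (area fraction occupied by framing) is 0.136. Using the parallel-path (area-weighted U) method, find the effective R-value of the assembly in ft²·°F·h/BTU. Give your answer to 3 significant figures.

18.0 ft²·°F·h/BTU

U_eff = 0.864/20.1 + 0.136/10.8 = 0.04299 + 0.01259 = 0.05558
R_eff = 1/U_eff = 17.99 ft²·°F·h/BTU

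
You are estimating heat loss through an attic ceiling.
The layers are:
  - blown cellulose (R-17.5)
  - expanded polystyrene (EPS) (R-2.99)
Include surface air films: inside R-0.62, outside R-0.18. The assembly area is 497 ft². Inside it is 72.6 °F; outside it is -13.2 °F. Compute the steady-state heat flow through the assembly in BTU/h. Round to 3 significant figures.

2000 BTU/h

R_total = 0.62 + 17.5 + 2.99 + 0.18 = 21.29 ft²·°F·h/BTU
Q = A·ΔT/R = 497 × (72.6 − (-13.2)) / 21.29 = 2003 BTU/h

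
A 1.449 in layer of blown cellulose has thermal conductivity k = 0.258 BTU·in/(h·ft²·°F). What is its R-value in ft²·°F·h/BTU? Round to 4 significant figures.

R = L/k = 1.449/0.258 = 5.6163 ft²·°F·h/BTU

5.616 ft²·°F·h/BTU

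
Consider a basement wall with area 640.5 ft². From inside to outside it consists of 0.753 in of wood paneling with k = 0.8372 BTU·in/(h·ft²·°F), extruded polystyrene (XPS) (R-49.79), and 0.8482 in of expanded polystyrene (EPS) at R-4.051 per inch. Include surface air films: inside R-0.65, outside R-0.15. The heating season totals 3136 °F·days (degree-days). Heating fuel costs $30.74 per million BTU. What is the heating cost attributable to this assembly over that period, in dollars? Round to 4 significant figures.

0.753/0.8372 = 0.89943
0.8482 × 4.051 = 3.4361
R_total = 0.65 + 0.89943 + 49.79 + 3.4361 + 0.15 = 54.925 ft²·°F·h/BTU
E = A × HDD × 24 / R = 640.5 × 3136 × 24 / 54.925 = 877670 BTU
Cost = 877670/10⁶ × 30.74 = $26.98

26.98 dollars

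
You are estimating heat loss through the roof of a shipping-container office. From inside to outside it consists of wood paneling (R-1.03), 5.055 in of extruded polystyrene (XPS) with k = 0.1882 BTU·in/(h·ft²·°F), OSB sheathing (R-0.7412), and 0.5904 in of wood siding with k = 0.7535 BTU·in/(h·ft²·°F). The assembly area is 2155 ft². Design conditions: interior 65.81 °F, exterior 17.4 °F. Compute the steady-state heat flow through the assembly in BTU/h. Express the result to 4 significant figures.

5.055/0.1882 = 26.86
0.5904/0.7535 = 0.78354
R_total = 1.03 + 26.86 + 0.7412 + 0.78354 = 29.414 ft²·°F·h/BTU
Q = A·ΔT/R = 2155 × (65.81 − 17.4) / 29.414 = 3546.7 BTU/h

3547 BTU/h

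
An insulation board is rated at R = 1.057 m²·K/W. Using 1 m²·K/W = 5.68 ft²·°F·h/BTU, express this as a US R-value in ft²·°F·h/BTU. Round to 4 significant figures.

R_US = 1.057 × 5.68 = 6.0038

6.004 ft²·°F·h/BTU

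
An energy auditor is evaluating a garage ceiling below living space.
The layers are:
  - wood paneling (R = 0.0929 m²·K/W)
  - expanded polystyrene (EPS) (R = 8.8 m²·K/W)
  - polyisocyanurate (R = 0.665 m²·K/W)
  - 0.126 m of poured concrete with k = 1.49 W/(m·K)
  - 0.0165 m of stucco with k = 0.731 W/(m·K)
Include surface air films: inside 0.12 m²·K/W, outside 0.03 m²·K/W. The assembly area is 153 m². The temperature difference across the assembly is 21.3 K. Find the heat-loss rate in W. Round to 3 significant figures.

0.126/1.49 = 0.08456
0.0165/0.731 = 0.02257
R_total = 0.12 + 0.0929 + 8.8 + 0.665 + 0.08456 + 0.02257 + 0.03 = 9.815 m²·K/W
Q = A·ΔT/R = 153 × 21.3 / 9.815 = 332 W

332 W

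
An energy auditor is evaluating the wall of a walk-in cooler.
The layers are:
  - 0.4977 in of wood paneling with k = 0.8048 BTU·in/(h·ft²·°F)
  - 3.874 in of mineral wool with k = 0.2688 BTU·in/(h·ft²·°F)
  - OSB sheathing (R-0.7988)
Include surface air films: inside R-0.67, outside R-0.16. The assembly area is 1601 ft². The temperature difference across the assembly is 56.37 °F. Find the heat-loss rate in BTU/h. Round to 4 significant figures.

5417 BTU/h

0.4977/0.8048 = 0.61841
3.874/0.2688 = 14.412
R_total = 0.67 + 0.61841 + 14.412 + 0.7988 + 0.16 = 16.659 ft²·°F·h/BTU
Q = A·ΔT/R = 1601 × 56.37 / 16.659 = 5417.3 BTU/h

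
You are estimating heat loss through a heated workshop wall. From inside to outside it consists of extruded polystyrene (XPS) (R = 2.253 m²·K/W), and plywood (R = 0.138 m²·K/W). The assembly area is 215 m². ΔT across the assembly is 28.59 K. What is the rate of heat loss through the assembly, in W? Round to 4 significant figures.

R_total = 2.253 + 0.138 = 2.391 m²·K/W
Q = A·ΔT/R = 215 × 28.59 / 2.391 = 2570.8 W

2571 W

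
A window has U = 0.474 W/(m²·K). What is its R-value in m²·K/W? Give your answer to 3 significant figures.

R = 1/U = 1/0.474 = 2.11

2.11 m²·K/W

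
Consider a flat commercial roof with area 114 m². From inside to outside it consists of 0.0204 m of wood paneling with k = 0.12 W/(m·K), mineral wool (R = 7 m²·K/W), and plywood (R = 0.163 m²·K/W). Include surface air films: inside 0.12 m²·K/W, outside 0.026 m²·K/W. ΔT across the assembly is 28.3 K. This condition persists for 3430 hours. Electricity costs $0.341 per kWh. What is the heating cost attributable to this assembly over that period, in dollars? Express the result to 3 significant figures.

0.0204/0.12 = 0.17
R_total = 0.12 + 0.17 + 7 + 0.163 + 0.026 = 7.479 m²·K/W
Q = 114 × 28.3 / 7.479 = 431.4 W
E = 431.4 W × 3430 h / 1000 = 1480 kWh
Cost = 1480 × 0.341 = $504.5

505 dollars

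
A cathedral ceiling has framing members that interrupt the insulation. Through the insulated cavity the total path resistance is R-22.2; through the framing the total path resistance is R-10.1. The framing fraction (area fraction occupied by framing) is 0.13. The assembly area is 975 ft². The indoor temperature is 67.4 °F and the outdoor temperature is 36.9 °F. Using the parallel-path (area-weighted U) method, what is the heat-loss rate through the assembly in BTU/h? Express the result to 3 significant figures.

U_eff = 0.87/22.2 + 0.13/10.1 = 0.03919 + 0.01287 = 0.05206
R_eff = 1/U_eff = 19.21 ft²·°F·h/BTU
Q = 975 × (67.4 − 36.9) / 19.21 = 1548 BTU/h

1550 BTU/h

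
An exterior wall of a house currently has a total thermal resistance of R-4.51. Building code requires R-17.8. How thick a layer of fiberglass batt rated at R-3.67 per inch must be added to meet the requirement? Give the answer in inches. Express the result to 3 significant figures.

3.62 in

ΔR = 17.8 − 4.51 = 13.29 ft²·°F·h/BTU
L = ΔR / (R/in) = 13.29/3.67 = 3.621 in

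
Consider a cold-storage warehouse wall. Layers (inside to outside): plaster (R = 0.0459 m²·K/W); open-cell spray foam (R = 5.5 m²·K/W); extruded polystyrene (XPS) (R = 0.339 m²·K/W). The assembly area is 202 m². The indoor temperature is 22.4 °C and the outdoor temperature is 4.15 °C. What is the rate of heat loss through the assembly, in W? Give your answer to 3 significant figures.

626 W

R_total = 0.0459 + 5.5 + 0.339 = 5.885 m²·K/W
Q = A·ΔT/R = 202 × (22.4 − 4.15) / 5.885 = 626.4 W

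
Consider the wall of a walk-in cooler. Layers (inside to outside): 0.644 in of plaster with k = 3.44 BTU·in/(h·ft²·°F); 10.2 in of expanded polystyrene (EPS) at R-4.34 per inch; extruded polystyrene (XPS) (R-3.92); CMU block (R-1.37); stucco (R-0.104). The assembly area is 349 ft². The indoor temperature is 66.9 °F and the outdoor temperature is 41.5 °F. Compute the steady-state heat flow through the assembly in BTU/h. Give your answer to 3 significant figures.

0.644/3.44 = 0.1872
10.2 × 4.34 = 44.27
R_total = 0.1872 + 44.27 + 3.92 + 1.37 + 0.104 = 49.85 ft²·°F·h/BTU
Q = A·ΔT/R = 349 × (66.9 − 41.5) / 49.85 = 177.8 BTU/h

178 BTU/h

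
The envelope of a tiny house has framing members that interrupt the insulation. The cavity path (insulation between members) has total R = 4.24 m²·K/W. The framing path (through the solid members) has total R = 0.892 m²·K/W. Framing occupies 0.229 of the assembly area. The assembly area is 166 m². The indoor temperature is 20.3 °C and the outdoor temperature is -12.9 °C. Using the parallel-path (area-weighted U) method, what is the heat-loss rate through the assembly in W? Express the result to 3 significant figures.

U_eff = 0.771/4.24 + 0.229/0.892 = 0.1818 + 0.2567 = 0.4386
R_eff = 1/U_eff = 2.28 m²·K/W
Q = 166 × (20.3 − (-12.9)) / 2.28 = 2417 W

2420 W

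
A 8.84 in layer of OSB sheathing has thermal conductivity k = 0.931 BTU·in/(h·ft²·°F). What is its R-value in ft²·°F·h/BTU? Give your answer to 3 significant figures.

R = L/k = 8.84/0.931 = 9.495 ft²·°F·h/BTU

9.50 ft²·°F·h/BTU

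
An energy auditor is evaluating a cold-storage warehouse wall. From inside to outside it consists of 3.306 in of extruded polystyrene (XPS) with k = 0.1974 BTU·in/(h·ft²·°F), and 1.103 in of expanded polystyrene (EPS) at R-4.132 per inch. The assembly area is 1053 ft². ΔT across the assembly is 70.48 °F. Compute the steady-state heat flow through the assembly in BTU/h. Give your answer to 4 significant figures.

3483 BTU/h

3.306/0.1974 = 16.748
1.103 × 4.132 = 4.5576
R_total = 16.748 + 4.5576 = 21.305 ft²·°F·h/BTU
Q = A·ΔT/R = 1053 × 70.48 / 21.305 = 3483.4 BTU/h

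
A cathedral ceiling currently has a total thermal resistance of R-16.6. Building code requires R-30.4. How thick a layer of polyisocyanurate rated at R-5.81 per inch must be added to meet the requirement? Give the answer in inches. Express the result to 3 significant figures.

2.38 in

ΔR = 30.4 − 16.6 = 13.8 ft²·°F·h/BTU
L = ΔR / (R/in) = 13.8/5.81 = 2.375 in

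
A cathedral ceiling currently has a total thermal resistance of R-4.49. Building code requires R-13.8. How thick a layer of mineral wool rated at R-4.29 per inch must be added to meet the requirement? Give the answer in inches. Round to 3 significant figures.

2.17 in

ΔR = 13.8 − 4.49 = 9.31 ft²·°F·h/BTU
L = ΔR / (R/in) = 9.31/4.29 = 2.17 in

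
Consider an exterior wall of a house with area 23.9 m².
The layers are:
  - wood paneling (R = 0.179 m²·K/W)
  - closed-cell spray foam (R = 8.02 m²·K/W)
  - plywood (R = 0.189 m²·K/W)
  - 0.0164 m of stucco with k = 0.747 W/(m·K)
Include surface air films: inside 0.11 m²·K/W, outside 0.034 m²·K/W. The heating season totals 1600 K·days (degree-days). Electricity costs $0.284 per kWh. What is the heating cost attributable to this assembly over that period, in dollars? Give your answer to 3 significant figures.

0.0164/0.747 = 0.02195
R_total = 0.11 + 0.179 + 8.02 + 0.189 + 0.02195 + 0.034 = 8.554 m²·K/W
E = A × HDD × 24 / R / 1000 = 23.9 × 1600 × 24 / 8.554 / 1000 = 107.3 kWh
Cost = 107.3 × 0.284 = $30.47

30.5 dollars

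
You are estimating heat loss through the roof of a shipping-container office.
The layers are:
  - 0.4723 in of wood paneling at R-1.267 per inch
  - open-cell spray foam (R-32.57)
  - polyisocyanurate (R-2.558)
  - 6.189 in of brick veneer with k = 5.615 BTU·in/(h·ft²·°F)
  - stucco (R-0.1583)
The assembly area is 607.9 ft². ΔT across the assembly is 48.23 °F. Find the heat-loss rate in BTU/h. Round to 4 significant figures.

0.4723 × 1.267 = 0.5984
6.189/5.615 = 1.1022
R_total = 0.5984 + 32.57 + 2.558 + 1.1022 + 0.1583 = 36.987 ft²·°F·h/BTU
Q = A·ΔT/R = 607.9 × 48.23 / 36.987 = 792.69 BTU/h

792.7 BTU/h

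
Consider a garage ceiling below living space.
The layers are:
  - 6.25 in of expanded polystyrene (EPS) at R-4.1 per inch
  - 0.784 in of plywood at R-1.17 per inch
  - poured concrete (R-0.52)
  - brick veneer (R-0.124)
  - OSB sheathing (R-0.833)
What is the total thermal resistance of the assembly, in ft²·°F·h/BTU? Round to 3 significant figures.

28.0 ft²·°F·h/BTU

6.25 × 4.1 = 25.62
0.784 × 1.17 = 0.9173
R_total = 25.62 + 0.9173 + 0.52 + 0.124 + 0.833 = 28.02 ft²·°F·h/BTU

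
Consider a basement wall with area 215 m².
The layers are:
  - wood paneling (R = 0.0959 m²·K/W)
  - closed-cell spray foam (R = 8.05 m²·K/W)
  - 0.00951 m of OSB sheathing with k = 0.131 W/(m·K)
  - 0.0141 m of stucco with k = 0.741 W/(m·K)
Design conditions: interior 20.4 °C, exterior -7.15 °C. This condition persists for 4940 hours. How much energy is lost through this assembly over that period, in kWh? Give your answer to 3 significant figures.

3550 kWh

0.00951/0.131 = 0.0726
0.0141/0.741 = 0.01903
R_total = 0.0959 + 8.05 + 0.0726 + 0.01903 = 8.238 m²·K/W
Q = 215 × (20.4 − (-7.15)) / 8.238 = 719.1 W
E = 719.1 W × 4940 h / 1000 = 3552 kWh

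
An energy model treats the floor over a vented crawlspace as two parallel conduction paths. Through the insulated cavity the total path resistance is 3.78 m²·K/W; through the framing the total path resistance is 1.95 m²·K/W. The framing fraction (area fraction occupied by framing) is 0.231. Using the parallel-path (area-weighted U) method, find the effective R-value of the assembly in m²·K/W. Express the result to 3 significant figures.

U_eff = 0.769/3.78 + 0.231/1.95 = 0.2034 + 0.1185 = 0.3219
R_eff = 1/U_eff = 3.107 m²·K/W

3.11 m²·K/W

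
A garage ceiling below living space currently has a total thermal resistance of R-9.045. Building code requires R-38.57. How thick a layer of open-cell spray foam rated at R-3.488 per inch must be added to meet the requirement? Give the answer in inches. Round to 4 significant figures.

8.465 in

ΔR = 38.57 − 9.045 = 29.525 ft²·°F·h/BTU
L = ΔR / (R/in) = 29.525/3.488 = 8.4647 in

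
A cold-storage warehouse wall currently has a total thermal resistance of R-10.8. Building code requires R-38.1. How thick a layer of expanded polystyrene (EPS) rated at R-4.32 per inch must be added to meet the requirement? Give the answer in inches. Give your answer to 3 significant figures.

ΔR = 38.1 − 10.8 = 27.3 ft²·°F·h/BTU
L = ΔR / (R/in) = 27.3/4.32 = 6.319 in

6.32 in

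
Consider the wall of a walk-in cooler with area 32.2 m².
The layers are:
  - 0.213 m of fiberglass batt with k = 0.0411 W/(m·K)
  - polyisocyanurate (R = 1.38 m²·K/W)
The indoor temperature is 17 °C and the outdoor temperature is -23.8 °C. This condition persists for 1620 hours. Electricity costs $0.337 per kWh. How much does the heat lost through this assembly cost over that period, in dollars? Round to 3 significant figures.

109 dollars

0.213/0.0411 = 5.182
R_total = 5.182 + 1.38 = 6.562 m²·K/W
Q = 32.2 × (17 − (-23.8)) / 6.562 = 200.2 W
E = 200.2 W × 1620 h / 1000 = 324.3 kWh
Cost = 324.3 × 0.337 = $109.3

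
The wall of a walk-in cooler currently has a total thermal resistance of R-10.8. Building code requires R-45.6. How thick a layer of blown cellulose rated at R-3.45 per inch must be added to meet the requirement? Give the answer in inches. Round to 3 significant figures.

10.1 in

ΔR = 45.6 − 10.8 = 34.8 ft²·°F·h/BTU
L = ΔR / (R/in) = 34.8/3.45 = 10.09 in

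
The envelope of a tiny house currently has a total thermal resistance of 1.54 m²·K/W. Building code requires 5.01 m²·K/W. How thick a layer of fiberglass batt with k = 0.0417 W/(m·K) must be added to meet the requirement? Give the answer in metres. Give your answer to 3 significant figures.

ΔR = 5.01 − 1.54 = 3.47 m²·K/W
L = ΔR × k = 3.47 × 0.0417 = 0.1447 m

0.145 m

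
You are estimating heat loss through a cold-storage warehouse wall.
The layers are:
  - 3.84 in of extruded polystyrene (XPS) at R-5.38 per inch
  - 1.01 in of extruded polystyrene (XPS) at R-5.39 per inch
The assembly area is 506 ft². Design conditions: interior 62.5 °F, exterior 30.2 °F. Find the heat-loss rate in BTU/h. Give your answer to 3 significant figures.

3.84 × 5.38 = 20.66
1.01 × 5.39 = 5.444
R_total = 20.66 + 5.444 = 26.1 ft²·°F·h/BTU
Q = A·ΔT/R = 506 × (62.5 − 30.2) / 26.1 = 626.1 BTU/h

626 BTU/h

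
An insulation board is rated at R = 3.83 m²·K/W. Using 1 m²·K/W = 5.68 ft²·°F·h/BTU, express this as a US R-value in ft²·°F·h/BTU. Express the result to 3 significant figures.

R_US = 3.83 × 5.68 = 21.75

21.8 ft²·°F·h/BTU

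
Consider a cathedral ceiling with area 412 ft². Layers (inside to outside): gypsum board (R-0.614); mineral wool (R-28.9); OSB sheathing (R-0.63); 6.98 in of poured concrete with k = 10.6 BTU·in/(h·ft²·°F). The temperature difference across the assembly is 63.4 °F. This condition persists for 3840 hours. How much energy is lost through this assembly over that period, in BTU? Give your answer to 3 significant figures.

3260000 BTU

6.98/10.6 = 0.6585
R_total = 0.614 + 28.9 + 0.63 + 0.6585 = 30.8 ft²·°F·h/BTU
Q = 412 × 63.4 / 30.8 = 848 BTU/h
E = 848 × 3840 = 3256000 BTU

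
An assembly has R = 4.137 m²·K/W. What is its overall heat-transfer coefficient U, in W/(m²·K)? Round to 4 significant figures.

0.2417 W/(m²·K)

U = 1/R = 1/4.137 = 0.24172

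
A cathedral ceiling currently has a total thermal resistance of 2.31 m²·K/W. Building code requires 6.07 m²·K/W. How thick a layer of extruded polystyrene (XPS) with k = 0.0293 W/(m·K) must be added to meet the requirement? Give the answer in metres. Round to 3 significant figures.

ΔR = 6.07 − 2.31 = 3.76 m²·K/W
L = ΔR × k = 3.76 × 0.0293 = 0.1102 m

0.110 m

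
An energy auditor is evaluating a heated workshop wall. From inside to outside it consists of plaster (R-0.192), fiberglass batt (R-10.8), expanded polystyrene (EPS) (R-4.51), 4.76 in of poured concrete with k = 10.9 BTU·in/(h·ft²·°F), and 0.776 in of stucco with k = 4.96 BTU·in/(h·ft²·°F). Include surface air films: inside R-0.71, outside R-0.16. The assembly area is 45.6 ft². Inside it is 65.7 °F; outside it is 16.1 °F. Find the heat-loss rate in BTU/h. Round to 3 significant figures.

4.76/10.9 = 0.4367
0.776/4.96 = 0.1565
R_total = 0.71 + 0.192 + 10.8 + 4.51 + 0.4367 + 0.1565 + 0.16 = 16.97 ft²·°F·h/BTU
Q = A·ΔT/R = 45.6 × (65.7 − 16.1) / 16.97 = 133.3 BTU/h

133 BTU/h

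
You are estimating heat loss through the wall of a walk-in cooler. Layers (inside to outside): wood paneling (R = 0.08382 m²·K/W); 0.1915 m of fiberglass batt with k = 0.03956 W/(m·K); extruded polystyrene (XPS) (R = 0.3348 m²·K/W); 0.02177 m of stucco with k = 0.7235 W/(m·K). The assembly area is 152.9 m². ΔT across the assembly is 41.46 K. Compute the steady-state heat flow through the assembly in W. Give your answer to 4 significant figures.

0.1915/0.03956 = 4.8407
0.02177/0.7235 = 0.03009
R_total = 0.08382 + 4.8407 + 0.3348 + 0.03009 = 5.2895 m²·K/W
Q = A·ΔT/R = 152.9 × 41.46 / 5.2895 = 1198.5 W

1198 W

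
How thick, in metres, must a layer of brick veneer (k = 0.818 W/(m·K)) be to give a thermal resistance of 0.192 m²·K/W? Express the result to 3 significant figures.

L = R·k = 0.192 × 0.818 = 0.1571 m

0.157 m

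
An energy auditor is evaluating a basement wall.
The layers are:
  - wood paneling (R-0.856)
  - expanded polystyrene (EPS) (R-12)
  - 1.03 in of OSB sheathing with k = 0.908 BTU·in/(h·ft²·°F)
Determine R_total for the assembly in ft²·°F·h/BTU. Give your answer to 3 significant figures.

1.03/0.908 = 1.134
R_total = 0.856 + 12 + 1.134 = 13.99 ft²·°F·h/BTU

14.0 ft²·°F·h/BTU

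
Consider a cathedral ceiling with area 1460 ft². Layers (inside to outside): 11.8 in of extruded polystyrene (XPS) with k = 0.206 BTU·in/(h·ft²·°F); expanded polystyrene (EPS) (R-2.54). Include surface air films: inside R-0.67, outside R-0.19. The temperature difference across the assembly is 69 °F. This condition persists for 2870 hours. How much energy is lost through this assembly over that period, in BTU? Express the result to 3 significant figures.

4760000 BTU

11.8/0.206 = 57.28
R_total = 0.67 + 57.28 + 2.54 + 0.19 = 60.68 ft²·°F·h/BTU
Q = 1460 × 69 / 60.68 = 1660 BTU/h
E = 1660 × 2870 = 4765000 BTU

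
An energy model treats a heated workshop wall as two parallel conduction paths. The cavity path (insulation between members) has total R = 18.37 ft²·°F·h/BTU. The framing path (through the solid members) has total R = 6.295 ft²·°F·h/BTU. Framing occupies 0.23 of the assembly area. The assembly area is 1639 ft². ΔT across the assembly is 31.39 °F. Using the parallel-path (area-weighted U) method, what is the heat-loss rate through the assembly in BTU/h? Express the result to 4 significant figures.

4036 BTU/h

U_eff = 0.77/18.37 + 0.23/6.295 = 0.041916 + 0.036537 = 0.078453
R_eff = 1/U_eff = 12.746 ft²·°F·h/BTU
Q = 1639 × 31.39 / 12.746 = 4036.3 BTU/h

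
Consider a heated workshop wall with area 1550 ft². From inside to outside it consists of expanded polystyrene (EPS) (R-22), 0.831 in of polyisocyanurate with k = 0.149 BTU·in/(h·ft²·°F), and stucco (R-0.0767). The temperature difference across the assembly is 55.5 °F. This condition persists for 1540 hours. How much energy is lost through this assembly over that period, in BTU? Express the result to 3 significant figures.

4790000 BTU

0.831/0.149 = 5.577
R_total = 22 + 5.577 + 0.0767 = 27.65 ft²·°F·h/BTU
Q = 1550 × 55.5 / 27.65 = 3111 BTU/h
E = 3111 × 1540 = 4791000 BTU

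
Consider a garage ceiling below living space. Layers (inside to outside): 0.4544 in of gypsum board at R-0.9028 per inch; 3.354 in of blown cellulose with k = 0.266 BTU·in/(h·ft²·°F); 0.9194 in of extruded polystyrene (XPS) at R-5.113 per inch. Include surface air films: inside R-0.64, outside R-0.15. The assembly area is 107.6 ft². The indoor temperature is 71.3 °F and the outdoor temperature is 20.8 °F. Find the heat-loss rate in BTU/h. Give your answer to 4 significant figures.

293.6 BTU/h

0.4544 × 0.9028 = 0.41023
3.354/0.266 = 12.609
0.9194 × 5.113 = 4.7009
R_total = 0.64 + 0.41023 + 12.609 + 4.7009 + 0.15 = 18.51 ft²·°F·h/BTU
Q = A·ΔT/R = 107.6 × (71.3 − 20.8) / 18.51 = 293.56 BTU/h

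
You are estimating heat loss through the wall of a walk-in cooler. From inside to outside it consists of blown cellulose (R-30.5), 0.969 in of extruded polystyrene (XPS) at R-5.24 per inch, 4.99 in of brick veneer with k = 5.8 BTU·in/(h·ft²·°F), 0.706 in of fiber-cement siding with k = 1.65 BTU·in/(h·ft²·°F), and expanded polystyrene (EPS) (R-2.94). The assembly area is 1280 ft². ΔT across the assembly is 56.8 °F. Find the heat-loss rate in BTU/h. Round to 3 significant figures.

1830 BTU/h

0.969 × 5.24 = 5.078
4.99/5.8 = 0.8603
0.706/1.65 = 0.4279
R_total = 30.5 + 5.078 + 0.8603 + 0.4279 + 2.94 = 39.81 ft²·°F·h/BTU
Q = A·ΔT/R = 1280 × 56.8 / 39.81 = 1826 BTU/h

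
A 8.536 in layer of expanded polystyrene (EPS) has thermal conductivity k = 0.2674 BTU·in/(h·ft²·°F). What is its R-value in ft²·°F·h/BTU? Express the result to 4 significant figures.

31.92 ft²·°F·h/BTU

R = L/k = 8.536/0.2674 = 31.922 ft²·°F·h/BTU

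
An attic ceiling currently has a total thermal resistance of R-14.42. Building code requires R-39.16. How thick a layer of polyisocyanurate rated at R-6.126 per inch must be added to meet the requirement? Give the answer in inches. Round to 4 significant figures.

4.039 in

ΔR = 39.16 − 14.42 = 24.74 ft²·°F·h/BTU
L = ΔR / (R/in) = 24.74/6.126 = 4.0385 in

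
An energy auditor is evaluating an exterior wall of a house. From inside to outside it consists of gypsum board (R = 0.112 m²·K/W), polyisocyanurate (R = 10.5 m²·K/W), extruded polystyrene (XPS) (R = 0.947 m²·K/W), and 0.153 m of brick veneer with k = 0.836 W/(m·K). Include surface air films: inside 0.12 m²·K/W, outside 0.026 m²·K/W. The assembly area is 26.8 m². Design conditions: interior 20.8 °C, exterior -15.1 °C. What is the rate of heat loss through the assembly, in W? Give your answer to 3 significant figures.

0.153/0.836 = 0.183
R_total = 0.12 + 0.112 + 10.5 + 0.947 + 0.183 + 0.026 = 11.89 m²·K/W
Q = A·ΔT/R = 26.8 × (20.8 − (-15.1)) / 11.89 = 80.93 W

80.9 W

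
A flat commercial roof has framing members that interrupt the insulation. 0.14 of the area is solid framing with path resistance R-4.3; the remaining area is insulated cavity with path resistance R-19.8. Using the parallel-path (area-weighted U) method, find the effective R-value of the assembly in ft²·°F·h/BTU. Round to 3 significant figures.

U_eff = 0.86/19.8 + 0.14/4.3 = 0.04343 + 0.03256 = 0.07599
R_eff = 1/U_eff = 13.16 ft²·°F·h/BTU

13.2 ft²·°F·h/BTU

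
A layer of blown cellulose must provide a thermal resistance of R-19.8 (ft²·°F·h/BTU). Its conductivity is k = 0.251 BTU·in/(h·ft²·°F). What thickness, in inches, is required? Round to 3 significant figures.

L = R × k = 19.8 × 0.251 = 4.97 in

4.97 in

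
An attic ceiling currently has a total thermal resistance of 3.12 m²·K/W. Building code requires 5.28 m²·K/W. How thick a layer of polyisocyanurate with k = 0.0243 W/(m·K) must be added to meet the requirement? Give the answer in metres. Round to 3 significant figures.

ΔR = 5.28 − 3.12 = 2.16 m²·K/W
L = ΔR × k = 2.16 × 0.0243 = 0.05249 m

0.0525 m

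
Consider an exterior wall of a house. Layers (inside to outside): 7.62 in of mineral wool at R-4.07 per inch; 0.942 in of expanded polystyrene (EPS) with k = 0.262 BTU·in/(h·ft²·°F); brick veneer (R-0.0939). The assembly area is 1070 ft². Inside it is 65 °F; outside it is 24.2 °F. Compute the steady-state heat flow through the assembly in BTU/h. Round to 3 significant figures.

1260 BTU/h

7.62 × 4.07 = 31.01
0.942/0.262 = 3.595
R_total = 31.01 + 3.595 + 0.0939 = 34.7 ft²·°F·h/BTU
Q = A·ΔT/R = 1070 × (65 − 24.2) / 34.7 = 1258 BTU/h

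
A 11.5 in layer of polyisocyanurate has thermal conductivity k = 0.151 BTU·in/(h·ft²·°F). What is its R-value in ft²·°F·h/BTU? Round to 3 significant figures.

76.2 ft²·°F·h/BTU

R = L/k = 11.5/0.151 = 76.16 ft²·°F·h/BTU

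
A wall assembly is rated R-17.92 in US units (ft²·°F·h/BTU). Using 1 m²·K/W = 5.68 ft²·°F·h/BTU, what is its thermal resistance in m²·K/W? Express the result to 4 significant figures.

R_SI = 17.92/5.68 = 3.1549

3.155 m²·K/W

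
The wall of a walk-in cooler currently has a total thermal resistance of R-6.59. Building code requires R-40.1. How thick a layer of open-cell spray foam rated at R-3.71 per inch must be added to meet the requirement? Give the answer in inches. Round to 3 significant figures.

9.03 in

ΔR = 40.1 − 6.59 = 33.51 ft²·°F·h/BTU
L = ΔR / (R/in) = 33.51/3.71 = 9.032 in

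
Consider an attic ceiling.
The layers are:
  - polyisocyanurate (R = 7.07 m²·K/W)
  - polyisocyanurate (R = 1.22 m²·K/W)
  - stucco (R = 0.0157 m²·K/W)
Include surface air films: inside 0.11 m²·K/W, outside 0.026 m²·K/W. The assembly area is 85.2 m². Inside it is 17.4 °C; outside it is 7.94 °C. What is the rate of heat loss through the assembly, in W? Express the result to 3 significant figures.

95.5 W

R_total = 0.11 + 7.07 + 1.22 + 0.0157 + 0.026 = 8.442 m²·K/W
Q = A·ΔT/R = 85.2 × (17.4 − 7.94) / 8.442 = 95.48 W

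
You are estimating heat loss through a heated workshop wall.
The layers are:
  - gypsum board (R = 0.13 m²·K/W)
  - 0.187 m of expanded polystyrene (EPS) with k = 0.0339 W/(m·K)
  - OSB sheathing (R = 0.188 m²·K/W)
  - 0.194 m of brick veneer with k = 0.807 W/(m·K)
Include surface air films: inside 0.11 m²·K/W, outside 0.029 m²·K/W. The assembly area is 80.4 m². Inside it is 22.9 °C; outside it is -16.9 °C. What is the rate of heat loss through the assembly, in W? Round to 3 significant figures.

515 W

0.187/0.0339 = 5.516
0.194/0.807 = 0.2404
R_total = 0.11 + 0.13 + 5.516 + 0.188 + 0.2404 + 0.029 = 6.214 m²·K/W
Q = A·ΔT/R = 80.4 × (22.9 − (-16.9)) / 6.214 = 515 W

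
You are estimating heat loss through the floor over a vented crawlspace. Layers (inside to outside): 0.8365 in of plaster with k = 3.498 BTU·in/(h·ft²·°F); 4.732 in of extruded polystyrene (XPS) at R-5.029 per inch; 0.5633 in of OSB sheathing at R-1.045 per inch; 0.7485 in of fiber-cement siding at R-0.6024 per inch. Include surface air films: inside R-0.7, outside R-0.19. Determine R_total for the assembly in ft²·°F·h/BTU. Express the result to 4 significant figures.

25.97 ft²·°F·h/BTU

0.8365/3.498 = 0.23914
4.732 × 5.029 = 23.797
0.5633 × 1.045 = 0.58865
0.7485 × 0.6024 = 0.4509
R_total = 0.7 + 0.23914 + 23.797 + 0.58865 + 0.4509 + 0.19 = 25.966 ft²·°F·h/BTU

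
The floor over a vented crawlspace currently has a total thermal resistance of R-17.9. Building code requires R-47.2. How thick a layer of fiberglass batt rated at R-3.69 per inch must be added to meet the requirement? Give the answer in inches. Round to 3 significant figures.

ΔR = 47.2 − 17.9 = 29.3 ft²·°F·h/BTU
L = ΔR / (R/in) = 29.3/3.69 = 7.94 in

7.94 in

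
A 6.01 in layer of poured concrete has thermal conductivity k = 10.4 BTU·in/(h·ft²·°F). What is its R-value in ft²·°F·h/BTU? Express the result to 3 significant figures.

0.578 ft²·°F·h/BTU

R = L/k = 6.01/10.4 = 0.5779 ft²·°F·h/BTU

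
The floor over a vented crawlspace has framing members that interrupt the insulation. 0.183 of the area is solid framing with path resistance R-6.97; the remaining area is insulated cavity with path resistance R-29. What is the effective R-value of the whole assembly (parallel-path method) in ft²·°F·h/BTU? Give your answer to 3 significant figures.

U_eff = 0.817/29 + 0.183/6.97 = 0.02817 + 0.02626 = 0.05443
R_eff = 1/U_eff = 18.37 ft²·°F·h/BTU

18.4 ft²·°F·h/BTU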